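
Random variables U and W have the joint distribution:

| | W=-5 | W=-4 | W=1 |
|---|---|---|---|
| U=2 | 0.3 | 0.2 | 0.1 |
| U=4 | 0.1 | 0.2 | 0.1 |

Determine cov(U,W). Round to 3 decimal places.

0.320

E[U] = 2.8,  E[W] = -3.4
E[UW] = -9.2
cov(U,W) = E[UW] − E[U]E[W] = -9.2 − (2.8)(-3.4) = 0.32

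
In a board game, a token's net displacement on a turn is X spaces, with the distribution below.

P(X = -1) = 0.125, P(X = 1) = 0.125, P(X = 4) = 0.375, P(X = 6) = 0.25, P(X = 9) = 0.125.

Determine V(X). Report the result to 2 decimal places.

8.36

E[X] = (-1)(0.125) + (1)(0.125) + (4)(0.375) + (6)(0.25) + (9)(0.125) = 4.125
E[X²] = (-1)²(0.125) + (1)²(0.125) + (4)²(0.375) + (6)²(0.25) + (9)²(0.125) = 25.375
V(X) = E[X²] − (E[X])² = 25.375 − (4.125)² = 8.359375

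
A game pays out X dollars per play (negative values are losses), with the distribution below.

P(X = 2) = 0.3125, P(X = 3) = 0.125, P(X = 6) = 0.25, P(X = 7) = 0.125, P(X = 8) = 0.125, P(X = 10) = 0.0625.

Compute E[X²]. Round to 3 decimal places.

31.750

E[X²] = (2)²(0.3125) + (3)²(0.125) + (6)²(0.25) + (7)²(0.125) + (8)²(0.125) + (10)²(0.0625) = 31.75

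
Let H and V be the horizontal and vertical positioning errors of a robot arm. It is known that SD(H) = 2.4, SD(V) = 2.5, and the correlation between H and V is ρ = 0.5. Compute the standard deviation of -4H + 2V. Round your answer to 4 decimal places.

8.3162

Var(H) = (2.4)² = 5.76;  Var(V) = (2.5)² = 6.25
cov(H,V) = ρ·SD(H)·SD(V) = 0.5·2.4·2.5 = 3
Var(-4H + 2V) = (-4)²·Var(H) + (2)²·Var(V) + 2·(-4)·(2)·cov(H,V)
= 16·5.76 + 4·6.25 + -16·3 = 69.16
SD(-4H + 2V) = √69.16 ≈ 8.3162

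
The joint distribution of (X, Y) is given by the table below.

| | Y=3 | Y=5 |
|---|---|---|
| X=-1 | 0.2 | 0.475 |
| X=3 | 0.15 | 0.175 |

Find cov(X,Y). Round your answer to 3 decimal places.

E[X] = 0.3,  E[Y] = 4.3
E[XY] = 1
cov(X,Y) = E[XY] − E[X]E[Y] = 1 − (0.3)(4.3) = -0.29

-0.290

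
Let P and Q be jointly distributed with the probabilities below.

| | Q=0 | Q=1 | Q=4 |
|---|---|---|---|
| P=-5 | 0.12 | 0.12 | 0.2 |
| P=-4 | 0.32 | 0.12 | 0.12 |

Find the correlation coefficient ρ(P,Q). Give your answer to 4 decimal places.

E[P] = -4.44,  E[Q] = 1.52
E[PQ] = -7
cov(P,Q) = E[PQ] − E[P]E[Q] = -7 − (-4.44)(1.52) = -0.2512
Var(P) = 0.2464,  Var(Q) = 3.0496
ρ = -0.2512 / √(0.2464·3.0496) ≈ -0.2898

-0.2898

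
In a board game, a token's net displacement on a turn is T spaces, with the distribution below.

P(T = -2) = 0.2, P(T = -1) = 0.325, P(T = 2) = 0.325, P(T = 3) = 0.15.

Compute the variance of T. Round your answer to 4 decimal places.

3.6344

E[T] = (-2)(0.2) + (-1)(0.325) + (2)(0.325) + (3)(0.15) = 0.375
E[T²] = (-2)²(0.2) + (-1)²(0.325) + (2)²(0.325) + (3)²(0.15) = 3.775
V(T) = E[T²] − (E[T])² = 3.775 − (0.375)² = 3.634375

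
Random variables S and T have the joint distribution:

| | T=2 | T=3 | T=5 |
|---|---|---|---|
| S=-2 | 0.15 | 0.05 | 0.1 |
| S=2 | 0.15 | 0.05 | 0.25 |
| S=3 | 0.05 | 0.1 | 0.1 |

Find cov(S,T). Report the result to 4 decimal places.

E[S] = 1.05,  E[T] = 3.55
E[ST] = 4.2
cov(S,T) = E[ST] − E[S]E[T] = 4.2 − (1.05)(3.55) = 0.4725

0.4725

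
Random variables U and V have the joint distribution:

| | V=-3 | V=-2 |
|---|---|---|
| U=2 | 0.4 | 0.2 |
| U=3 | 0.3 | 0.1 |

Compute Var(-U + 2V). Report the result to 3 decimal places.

E[U] = 2.4,  E[V] = -2.7,  E[UV] = -6.5
Var(U) = 6 − (2.4)² = 0.24;  Var(V) = 7.5 − (-2.7)² = 0.21
Cov(U,V) = -6.5 − (2.4)(-2.7) = -0.02
Var(-U + 2V) = (-1)²·0.24 + (2)²·0.21 + 2·(-1)·(2)·-0.02 = 1.16

1.160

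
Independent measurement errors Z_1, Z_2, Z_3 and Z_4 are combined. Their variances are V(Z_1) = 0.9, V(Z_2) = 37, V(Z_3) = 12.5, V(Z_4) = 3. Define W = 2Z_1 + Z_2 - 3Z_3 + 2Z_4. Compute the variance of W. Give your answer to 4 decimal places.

165.1000

By independence, V(W) = (2)²V(Z_1) + (1)²V(Z_2) + (-3)²V(Z_3) + (2)²V(Z_4)
= (2)²·0.9 + (1)²·37 + (-3)²·12.5 + (2)²·3 = 165.1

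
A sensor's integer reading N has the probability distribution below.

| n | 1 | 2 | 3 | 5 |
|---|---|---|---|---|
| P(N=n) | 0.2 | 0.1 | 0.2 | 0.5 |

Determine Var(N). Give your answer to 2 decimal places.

E[N] = (1)(0.2) + (2)(0.1) + (3)(0.2) + (5)(0.5) = 3.5
E[N²] = (1)²(0.2) + (2)²(0.1) + (3)²(0.2) + (5)²(0.5) = 14.9
Var(N) = E[N²] − (E[N])² = 14.9 − (3.5)² = 2.65

2.65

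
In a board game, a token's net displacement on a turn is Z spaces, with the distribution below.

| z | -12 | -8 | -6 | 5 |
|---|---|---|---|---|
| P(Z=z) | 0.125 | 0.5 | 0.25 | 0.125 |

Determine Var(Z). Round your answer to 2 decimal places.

21.48

E[Z] = (-12)(0.125) + (-8)(0.5) + (-6)(0.25) + (5)(0.125) = -6.375
E[Z²] = (-12)²(0.125) + (-8)²(0.5) + (-6)²(0.25) + (5)²(0.125) = 62.125
Var(Z) = E[Z²] − (E[Z])² = 62.125 − (-6.375)² = 21.484375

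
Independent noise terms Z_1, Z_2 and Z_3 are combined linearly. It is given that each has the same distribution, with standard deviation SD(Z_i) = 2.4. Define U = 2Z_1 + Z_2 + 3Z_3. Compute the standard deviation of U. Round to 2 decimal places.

Var(Z_i) = (2.4)² = 5.76
By independence, Var(U) = (2)²Var(Z_1) + (1)²Var(Z_2) + (3)²Var(Z_3)
= (2)²·5.76 + (1)²·5.76 + (3)²·5.76 = 80.64
SD(U) = √80.64 ≈ 8.98

8.98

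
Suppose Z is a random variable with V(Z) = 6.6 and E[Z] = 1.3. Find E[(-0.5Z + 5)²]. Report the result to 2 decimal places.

E[-0.5Z + 5] = -0.5·1.3 + 5 = 4.35
V(-0.5Z + 5) = (-0.5)²·6.6 = 1.65
E[(-0.5Z + 5)²] = V((-0.5Z + 5)) + (E[(-0.5Z + 5)])² = 1.65 + (4.35)² = 20.5725

20.57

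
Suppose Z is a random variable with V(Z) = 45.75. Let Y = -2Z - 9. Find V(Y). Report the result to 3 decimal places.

183.000

V(-2Z - 9) = (-2)²·V(Z) = 4·45.75 = 183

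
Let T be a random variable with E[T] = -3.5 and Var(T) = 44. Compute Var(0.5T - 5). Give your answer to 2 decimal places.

Var(0.5T - 5) = (0.5)²·Var(T) = 0.25·44 = 11

11.00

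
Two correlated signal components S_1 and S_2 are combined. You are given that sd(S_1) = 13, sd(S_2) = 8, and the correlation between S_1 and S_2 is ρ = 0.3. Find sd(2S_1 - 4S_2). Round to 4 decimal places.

Var(S_1) = (13)² = 169;  Var(S_2) = (8)² = 64
Cov(S_1,S_2) = ρ·sd(S_1)·sd(S_2) = 0.3·13·8 = 31.2
Var(2S_1 - 4S_2) = (2)²·Var(S_1) + (-4)²·Var(S_2) + 2·(2)·(-4)·Cov(S_1,S_2)
= 4·169 + 16·64 + -16·31.2 = 1200.8
sd(2S_1 - 4S_2) = √1200.8 ≈ 34.6526

34.6526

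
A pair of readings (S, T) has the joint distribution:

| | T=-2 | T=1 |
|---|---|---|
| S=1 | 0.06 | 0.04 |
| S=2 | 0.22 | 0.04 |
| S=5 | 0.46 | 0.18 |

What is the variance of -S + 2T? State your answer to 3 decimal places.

E[S] = 3.82,  E[T] = -1.22,  E[ST] = -4.58
var(S) = 17.14 − (3.82)² = 2.5476;  var(T) = 3.22 − (-1.22)² = 1.7316
Cov(S,T) = -4.58 − (3.82)(-1.22) = 0.0804
var(-S + 2T) = (-1)²·2.5476 + (2)²·1.7316 + 2·(-1)·(2)·0.0804 = 9.1524

9.152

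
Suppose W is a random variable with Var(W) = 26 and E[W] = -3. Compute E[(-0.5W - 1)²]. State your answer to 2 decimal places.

E[-0.5W - 1] = -0.5·-3 − 1 = 0.5
Var(-0.5W - 1) = (-0.5)²·26 = 6.5
E[(-0.5W - 1)²] = Var((-0.5W - 1)) + (E[(-0.5W - 1)])² = 6.5 + (0.5)² = 6.75

6.75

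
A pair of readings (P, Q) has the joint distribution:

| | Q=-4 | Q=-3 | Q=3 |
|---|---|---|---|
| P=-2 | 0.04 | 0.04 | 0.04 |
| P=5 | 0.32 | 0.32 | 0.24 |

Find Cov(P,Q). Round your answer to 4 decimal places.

E[P] = 4.16,  E[Q] = -1.68
E[PQ] = -7.28
Cov(P,Q) = E[PQ] − E[P]E[Q] = -7.28 − (4.16)(-1.68) = -0.2912

-0.2912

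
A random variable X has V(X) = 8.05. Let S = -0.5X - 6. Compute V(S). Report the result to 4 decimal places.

2.0125

V(-0.5X - 6) = (-0.5)²·V(X) = 0.25·8.05 = 2.0125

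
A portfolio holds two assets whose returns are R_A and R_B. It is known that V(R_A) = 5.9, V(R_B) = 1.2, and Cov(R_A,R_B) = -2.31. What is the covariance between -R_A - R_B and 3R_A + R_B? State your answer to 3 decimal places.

Cov(-R_A - R_B, 3R_A + R_B) = (-1)(3)V(R_A) + (-1)(1)V(R_B) + [(-1)(1) + (-1)(3)]Cov(R_A,R_B)
= -3·5.9 + -1·1.2 + -4·-2.31 = -9.66

-9.660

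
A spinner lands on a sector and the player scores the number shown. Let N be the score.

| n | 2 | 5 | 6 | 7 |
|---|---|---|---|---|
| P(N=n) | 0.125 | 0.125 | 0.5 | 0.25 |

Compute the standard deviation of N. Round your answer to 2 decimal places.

1.49

E[N] = (2)(0.125) + (5)(0.125) + (6)(0.5) + (7)(0.25) = 5.625
E[N²] = (2)²(0.125) + (5)²(0.125) + (6)²(0.5) + (7)²(0.25) = 33.875
var(N) = E[N²] − (E[N])² = 33.875 − (5.625)² = 2.234375
SD(N) = √2.234375 ≈ 1.49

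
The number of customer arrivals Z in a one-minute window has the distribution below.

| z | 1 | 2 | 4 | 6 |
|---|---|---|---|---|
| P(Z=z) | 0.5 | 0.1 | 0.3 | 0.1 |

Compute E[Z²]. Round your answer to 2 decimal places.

9.30

E[Z²] = (1)²(0.5) + (2)²(0.1) + (4)²(0.3) + (6)²(0.1) = 9.3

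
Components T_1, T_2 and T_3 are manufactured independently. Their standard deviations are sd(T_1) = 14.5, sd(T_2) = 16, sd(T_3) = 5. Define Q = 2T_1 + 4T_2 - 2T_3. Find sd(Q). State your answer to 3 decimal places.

var(T_1) = 210.25, var(T_2) = 256, var(T_3) = 25
By independence, var(Q) = (2)²var(T_1) + (4)²var(T_2) + (-2)²var(T_3)
= (2)²·210.25 + (4)²·256 + (-2)²·25 = 5037
sd(Q) = √5037 ≈ 70.972

70.972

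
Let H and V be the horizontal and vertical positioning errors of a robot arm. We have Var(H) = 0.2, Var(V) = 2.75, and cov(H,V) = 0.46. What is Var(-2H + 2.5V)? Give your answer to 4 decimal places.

13.3875

Var(-2H + 2.5V) = (-2)²·Var(H) + (2.5)²·Var(V) + 2·(-2)·(2.5)·cov(H,V)
= 4·0.2 + 6.25·2.75 + -10·0.46 = 13.3875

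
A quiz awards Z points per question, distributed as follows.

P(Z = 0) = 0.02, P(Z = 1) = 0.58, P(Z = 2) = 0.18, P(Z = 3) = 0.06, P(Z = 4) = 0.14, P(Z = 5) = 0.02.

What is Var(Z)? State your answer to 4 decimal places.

1.4116

E[Z] = (0)(0.02) + (1)(0.58) + (2)(0.18) + (3)(0.06) + (4)(0.14) + (5)(0.02) = 1.78
E[Z²] = (0)²(0.02) + (1)²(0.58) + (2)²(0.18) + (3)²(0.06) + (4)²(0.14) + (5)²(0.02) = 4.58
Var(Z) = E[Z²] − (E[Z])² = 4.58 − (1.78)² = 1.4116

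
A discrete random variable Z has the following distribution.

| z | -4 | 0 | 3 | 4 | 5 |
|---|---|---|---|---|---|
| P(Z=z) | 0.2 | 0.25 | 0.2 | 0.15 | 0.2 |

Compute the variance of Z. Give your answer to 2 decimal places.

10.44

E[Z] = (-4)(0.2) + (0)(0.25) + (3)(0.2) + (4)(0.15) + (5)(0.2) = 1.4
E[Z²] = (-4)²(0.2) + (0)²(0.25) + (3)²(0.2) + (4)²(0.15) + (5)²(0.2) = 12.4
Var(Z) = E[Z²] − (E[Z])² = 12.4 − (1.4)² = 10.44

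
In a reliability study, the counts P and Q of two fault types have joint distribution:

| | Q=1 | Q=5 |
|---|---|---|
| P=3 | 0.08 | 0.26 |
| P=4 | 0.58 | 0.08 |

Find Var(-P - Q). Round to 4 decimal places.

2.6596

E[P] = 3.66,  E[Q] = 2.36,  E[PQ] = 8.06
Var(P) = 13.62 − (3.66)² = 0.2244;  Var(Q) = 9.16 − (2.36)² = 3.5904
Cov(P,Q) = 8.06 − (3.66)(2.36) = -0.5776
Var(-P - Q) = (-1)²·0.2244 + (-1)²·3.5904 + 2·(-1)·(-1)·-0.5776 = 2.6596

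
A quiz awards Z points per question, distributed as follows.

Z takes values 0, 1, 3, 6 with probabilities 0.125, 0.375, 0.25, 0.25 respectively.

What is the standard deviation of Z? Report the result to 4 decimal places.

E[Z] = (0)(0.125) + (1)(0.375) + (3)(0.25) + (6)(0.25) = 2.625
E[Z²] = (0)²(0.125) + (1)²(0.375) + (3)²(0.25) + (6)²(0.25) = 11.625
Var(Z) = E[Z²] − (E[Z])² = 11.625 − (2.625)² = 4.734375
σ(Z) = √4.734375 ≈ 2.1759

2.1759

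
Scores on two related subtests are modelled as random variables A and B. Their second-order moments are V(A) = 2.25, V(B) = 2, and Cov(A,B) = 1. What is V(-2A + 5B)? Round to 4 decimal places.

39.0000

V(-2A + 5B) = (-2)²·V(A) + (5)²·V(B) + 2·(-2)·(5)·Cov(A,B)
= 4·2.25 + 25·2 + -20·1 = 39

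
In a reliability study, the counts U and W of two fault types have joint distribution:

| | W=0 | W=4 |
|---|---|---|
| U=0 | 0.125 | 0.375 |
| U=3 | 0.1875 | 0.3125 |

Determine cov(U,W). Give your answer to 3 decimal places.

E[U] = 1.5,  E[W] = 2.75
E[UW] = 3.75
cov(U,W) = E[UW] − E[U]E[W] = 3.75 − (1.5)(2.75) = -0.375

-0.375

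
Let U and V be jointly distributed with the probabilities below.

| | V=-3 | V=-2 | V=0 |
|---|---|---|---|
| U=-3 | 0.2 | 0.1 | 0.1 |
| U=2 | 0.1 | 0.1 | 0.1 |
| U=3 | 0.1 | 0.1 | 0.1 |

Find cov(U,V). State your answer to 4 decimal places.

0.4400

E[U] = 0.3,  E[V] = -1.8
E[UV] = -0.1
cov(U,V) = E[UV] − E[U]E[V] = -0.1 − (0.3)(-1.8) = 0.44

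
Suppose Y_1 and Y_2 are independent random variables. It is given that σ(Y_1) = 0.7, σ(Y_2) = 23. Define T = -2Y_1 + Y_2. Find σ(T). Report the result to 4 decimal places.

23.0426

Var(Y_1) = 0.49, Var(Y_2) = 529
By independence, Var(T) = (-2)²Var(Y_1) + (1)²Var(Y_2)
= (-2)²·0.49 + (1)²·529 = 530.96
σ(T) = √530.96 ≈ 23.0426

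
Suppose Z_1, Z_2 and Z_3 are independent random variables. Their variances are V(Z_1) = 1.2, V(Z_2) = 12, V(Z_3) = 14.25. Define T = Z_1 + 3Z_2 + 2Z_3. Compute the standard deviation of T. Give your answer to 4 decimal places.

By independence, V(T) = (1)²V(Z_1) + (3)²V(Z_2) + (2)²V(Z_3)
= (1)²·1.2 + (3)²·12 + (2)²·14.25 = 166.2
sd(T) = √166.2 ≈ 12.8919

12.8919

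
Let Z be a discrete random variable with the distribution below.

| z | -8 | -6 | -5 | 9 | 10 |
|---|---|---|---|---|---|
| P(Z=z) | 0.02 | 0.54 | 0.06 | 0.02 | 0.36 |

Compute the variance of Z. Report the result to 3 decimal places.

E[Z] = (-8)(0.02) + (-6)(0.54) + (-5)(0.06) + (9)(0.02) + (10)(0.36) = 0.08
E[Z²] = (-8)²(0.02) + (-6)²(0.54) + (-5)²(0.06) + (9)²(0.02) + (10)²(0.36) = 59.84
V(Z) = E[Z²] − (E[Z])² = 59.84 − (0.08)² = 59.8336

59.834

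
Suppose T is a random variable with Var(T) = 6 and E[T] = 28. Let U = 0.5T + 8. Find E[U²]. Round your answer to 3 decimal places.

E[0.5T + 8] = 0.5·28 + 8 = 22
Var(0.5T + 8) = (0.5)²·6 = 1.5
E[U²] = Var(U) + (E[U])² = 1.5 + (22)² = 485.5

485.500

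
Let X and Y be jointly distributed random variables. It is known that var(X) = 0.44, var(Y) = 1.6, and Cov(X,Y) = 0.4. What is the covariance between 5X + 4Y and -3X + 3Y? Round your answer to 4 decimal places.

Cov(5X + 4Y, -3X + 3Y) = (5)(-3)var(X) + (4)(3)var(Y) + [(5)(3) + (4)(-3)]Cov(X,Y)
= -15·0.44 + 12·1.6 + 3·0.4 = 13.8

13.8000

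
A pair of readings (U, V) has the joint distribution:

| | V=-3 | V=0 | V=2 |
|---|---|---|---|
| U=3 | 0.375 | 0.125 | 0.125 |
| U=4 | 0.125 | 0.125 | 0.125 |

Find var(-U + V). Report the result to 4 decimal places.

4.2344

E[U] = 3.375,  E[V] = -1,  E[UV] = -3.125
var(U) = 11.625 − (3.375)² = 0.234375;  var(V) = 5.5 − (-1)² = 4.5
Cov(U,V) = -3.125 − (3.375)(-1) = 0.25
var(-U + V) = (-1)²·0.234375 + (1)²·4.5 + 2·(-1)·(1)·0.25 = 4.234375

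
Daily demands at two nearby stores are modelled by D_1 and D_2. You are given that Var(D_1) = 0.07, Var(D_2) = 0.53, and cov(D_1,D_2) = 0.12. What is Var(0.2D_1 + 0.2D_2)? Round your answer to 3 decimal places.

Var(0.2D_1 + 0.2D_2) = (0.2)²·Var(D_1) + (0.2)²·Var(D_2) + 2·(0.2)·(0.2)·cov(D_1,D_2)
= 0.04·0.07 + 0.04·0.53 + 0.08·0.12 = 0.0336

0.034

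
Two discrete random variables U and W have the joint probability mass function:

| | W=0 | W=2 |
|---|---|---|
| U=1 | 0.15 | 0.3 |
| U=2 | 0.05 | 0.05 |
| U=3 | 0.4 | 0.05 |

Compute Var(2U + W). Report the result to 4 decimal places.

2.5600

E[U] = 2,  E[W] = 0.8,  E[UW] = 1.1
Var(U) = 4.9 − (2)² = 0.9;  Var(W) = 1.6 − (0.8)² = 0.96
cov(U,W) = 1.1 − (2)(0.8) = -0.5
Var(2U + W) = (2)²·0.9 + (1)²·0.96 + 2·(2)·(1)·-0.5 = 2.56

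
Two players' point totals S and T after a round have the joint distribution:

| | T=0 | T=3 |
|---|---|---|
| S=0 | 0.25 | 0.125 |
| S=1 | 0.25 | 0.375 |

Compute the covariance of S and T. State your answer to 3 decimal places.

0.188

E[S] = 0.625,  E[T] = 1.5
E[ST] = 1.125
cov(S,T) = E[ST] − E[S]E[T] = 1.125 − (0.625)(1.5) = 0.1875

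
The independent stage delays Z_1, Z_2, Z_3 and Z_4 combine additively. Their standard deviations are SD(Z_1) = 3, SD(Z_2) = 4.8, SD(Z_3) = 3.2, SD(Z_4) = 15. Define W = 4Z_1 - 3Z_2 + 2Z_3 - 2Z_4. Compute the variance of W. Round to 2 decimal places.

var(Z_1) = 9, var(Z_2) = 23.04, var(Z_3) = 10.24, var(Z_4) = 225
By independence, var(W) = (4)²var(Z_1) + (-3)²var(Z_2) + (2)²var(Z_3) + (-2)²var(Z_4)
= (4)²·9 + (-3)²·23.04 + (2)²·10.24 + (-2)²·225 = 1292.32

1292.32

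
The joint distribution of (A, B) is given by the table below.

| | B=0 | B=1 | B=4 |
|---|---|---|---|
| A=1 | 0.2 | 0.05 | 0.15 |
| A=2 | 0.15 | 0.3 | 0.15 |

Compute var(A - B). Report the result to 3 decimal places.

3.048

E[A] = 1.6,  E[B] = 1.55,  E[AB] = 2.45
var(A) = 2.8 − (1.6)² = 0.24;  var(B) = 5.15 − (1.55)² = 2.7475
Cov(A,B) = 2.45 − (1.6)(1.55) = -0.03
var(A - B) = (1)²·0.24 + (-1)²·2.7475 + 2·(1)·(-1)·-0.03 = 3.0475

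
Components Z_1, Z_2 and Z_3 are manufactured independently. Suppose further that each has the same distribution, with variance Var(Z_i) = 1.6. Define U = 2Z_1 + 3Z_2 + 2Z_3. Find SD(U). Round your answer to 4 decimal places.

By independence, Var(U) = (2)²Var(Z_1) + (3)²Var(Z_2) + (2)²Var(Z_3)
= (2)²·1.6 + (3)²·1.6 + (2)²·1.6 = 27.2
SD(U) = √27.2 ≈ 5.2154

5.2154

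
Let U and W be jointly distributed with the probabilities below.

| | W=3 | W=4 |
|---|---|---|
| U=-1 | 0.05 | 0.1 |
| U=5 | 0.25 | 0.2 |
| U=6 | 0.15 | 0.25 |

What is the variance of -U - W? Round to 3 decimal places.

5.648

E[U] = 4.5,  E[W] = 3.55,  E[UW] = 15.9
Var(U) = 25.8 − (4.5)² = 5.55;  Var(W) = 12.85 − (3.55)² = 0.2475
cov(U,W) = 15.9 − (4.5)(3.55) = -0.075
Var(-U - W) = (-1)²·5.55 + (-1)²·0.2475 + 2·(-1)·(-1)·-0.075 = 5.6475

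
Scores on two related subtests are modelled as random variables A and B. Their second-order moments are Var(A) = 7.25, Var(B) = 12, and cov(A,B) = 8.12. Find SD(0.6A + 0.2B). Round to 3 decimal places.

2.245

Var(0.6A + 0.2B) = (0.6)²·Var(A) + (0.2)²·Var(B) + 2·(0.6)·(0.2)·cov(A,B)
= 0.36·7.25 + 0.04·12 + 0.24·8.12 = 5.0388
SD(0.6A + 0.2B) = √5.0388 ≈ 2.245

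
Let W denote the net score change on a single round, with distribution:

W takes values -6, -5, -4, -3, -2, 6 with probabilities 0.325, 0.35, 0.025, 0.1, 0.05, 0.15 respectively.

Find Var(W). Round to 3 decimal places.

E[W] = (-6)(0.325) + (-5)(0.35) + (-4)(0.025) + (-3)(0.1) + (-2)(0.05) + (6)(0.15) = -3.3
E[W²] = (-6)²(0.325) + (-5)²(0.35) + (-4)²(0.025) + (-3)²(0.1) + (-2)²(0.05) + (6)²(0.15) = 27.35
Var(W) = E[W²] − (E[W])² = 27.35 − (-3.3)² = 16.46

16.460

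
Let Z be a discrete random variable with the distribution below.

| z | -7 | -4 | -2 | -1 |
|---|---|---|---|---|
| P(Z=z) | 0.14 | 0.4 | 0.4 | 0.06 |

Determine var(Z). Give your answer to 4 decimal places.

3.0864

E[Z] = (-7)(0.14) + (-4)(0.4) + (-2)(0.4) + (-1)(0.06) = -3.44
E[Z²] = (-7)²(0.14) + (-4)²(0.4) + (-2)²(0.4) + (-1)²(0.06) = 14.92
var(Z) = E[Z²] − (E[Z])² = 14.92 − (-3.44)² = 3.0864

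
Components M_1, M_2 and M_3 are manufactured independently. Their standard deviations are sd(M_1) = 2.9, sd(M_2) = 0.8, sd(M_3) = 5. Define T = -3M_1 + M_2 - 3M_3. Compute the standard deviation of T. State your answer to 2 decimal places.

V(M_1) = 8.41, V(M_2) = 0.64, V(M_3) = 25
By independence, V(T) = (-3)²V(M_1) + (1)²V(M_2) + (-3)²V(M_3)
= (-3)²·8.41 + (1)²·0.64 + (-3)²·25 = 301.33
sd(T) = √301.33 ≈ 17.36

17.36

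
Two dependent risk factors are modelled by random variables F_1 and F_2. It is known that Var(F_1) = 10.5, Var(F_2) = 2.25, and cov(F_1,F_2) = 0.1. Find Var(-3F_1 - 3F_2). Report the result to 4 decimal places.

116.5500

Var(-3F_1 - 3F_2) = (-3)²·Var(F_1) + (-3)²·Var(F_2) + 2·(-3)·(-3)·cov(F_1,F_2)
= 9·10.5 + 9·2.25 + 18·0.1 = 116.55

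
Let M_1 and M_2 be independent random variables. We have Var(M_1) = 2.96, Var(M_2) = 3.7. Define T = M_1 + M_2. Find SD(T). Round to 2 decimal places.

2.58

By independence, Var(T) = (1)²Var(M_1) + (1)²Var(M_2)
= (1)²·2.96 + (1)²·3.7 = 6.66
SD(T) = √6.66 ≈ 2.58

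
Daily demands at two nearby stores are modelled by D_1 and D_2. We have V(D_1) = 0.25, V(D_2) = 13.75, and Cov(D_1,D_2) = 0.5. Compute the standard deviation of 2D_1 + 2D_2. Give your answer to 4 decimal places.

V(2D_1 + 2D_2) = (2)²·V(D_1) + (2)²·V(D_2) + 2·(2)·(2)·Cov(D_1,D_2)
= 4·0.25 + 4·13.75 + 8·0.5 = 60
σ(2D_1 + 2D_2) = √60 ≈ 7.7460

7.7460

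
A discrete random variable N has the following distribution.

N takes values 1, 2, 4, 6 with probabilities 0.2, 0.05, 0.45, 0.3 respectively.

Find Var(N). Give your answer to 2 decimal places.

3.19

E[N] = (1)(0.2) + (2)(0.05) + (4)(0.45) + (6)(0.3) = 3.9
E[N²] = (1)²(0.2) + (2)²(0.05) + (4)²(0.45) + (6)²(0.3) = 18.4
Var(N) = E[N²] − (E[N])² = 18.4 − (3.9)² = 3.19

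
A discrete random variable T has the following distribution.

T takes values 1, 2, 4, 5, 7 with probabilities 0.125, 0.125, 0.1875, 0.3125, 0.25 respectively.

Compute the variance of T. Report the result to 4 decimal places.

E[T] = (1)(0.125) + (2)(0.125) + (4)(0.1875) + (5)(0.3125) + (7)(0.25) = 4.4375
E[T²] = (1)²(0.125) + (2)²(0.125) + (4)²(0.1875) + (5)²(0.3125) + (7)²(0.25) = 23.6875
Var(T) = E[T²] − (E[T])² = 23.6875 − (4.4375)² = 3.99609375

3.9961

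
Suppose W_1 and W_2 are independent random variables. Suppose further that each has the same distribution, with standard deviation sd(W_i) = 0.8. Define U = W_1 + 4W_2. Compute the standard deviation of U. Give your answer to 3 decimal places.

3.298

Var(W_i) = (0.8)² = 0.64
By independence, Var(U) = (1)²Var(W_1) + (4)²Var(W_2)
= (1)²·0.64 + (4)²·0.64 = 10.88
sd(U) = √10.88 ≈ 3.298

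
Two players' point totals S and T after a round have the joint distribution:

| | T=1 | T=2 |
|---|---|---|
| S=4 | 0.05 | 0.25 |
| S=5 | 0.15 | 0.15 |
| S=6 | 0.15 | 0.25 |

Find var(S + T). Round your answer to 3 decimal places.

0.788

E[S] = 5.1,  E[T] = 1.65,  E[ST] = 8.35
var(S) = 26.7 − (5.1)² = 0.69;  var(T) = 2.95 − (1.65)² = 0.2275
Cov(S,T) = 8.35 − (5.1)(1.65) = -0.065
var(S + T) = (1)²·0.69 + (1)²·0.2275 + 2·(1)·(1)·-0.065 = 0.7875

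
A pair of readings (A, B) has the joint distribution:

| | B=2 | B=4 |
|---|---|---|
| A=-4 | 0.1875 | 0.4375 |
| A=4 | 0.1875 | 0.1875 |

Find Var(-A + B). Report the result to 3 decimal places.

17.438

E[A] = -1,  E[B] = 3.25,  E[AB] = -4
Var(A) = 16 − (-1)² = 15;  Var(B) = 11.5 − (3.25)² = 0.9375
Cov(A,B) = -4 − (-1)(3.25) = -0.75
Var(-A + B) = (-1)²·15 + (1)²·0.9375 + 2·(-1)·(1)·-0.75 = 17.4375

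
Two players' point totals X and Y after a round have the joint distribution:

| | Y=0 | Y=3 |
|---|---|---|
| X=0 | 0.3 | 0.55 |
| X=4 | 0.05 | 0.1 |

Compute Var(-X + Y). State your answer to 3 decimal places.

4.028

E[X] = 0.6,  E[Y] = 1.95,  E[XY] = 1.2
Var(X) = 2.4 − (0.6)² = 2.04;  Var(Y) = 5.85 − (1.95)² = 2.0475
cov(X,Y) = 1.2 − (0.6)(1.95) = 0.03
Var(-X + Y) = (-1)²·2.04 + (1)²·2.0475 + 2·(-1)·(1)·0.03 = 4.0275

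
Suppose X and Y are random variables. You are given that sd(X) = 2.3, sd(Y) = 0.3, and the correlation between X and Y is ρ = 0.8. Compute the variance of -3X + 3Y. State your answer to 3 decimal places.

var(X) = (2.3)² = 5.29;  var(Y) = (0.3)² = 0.09
Cov(X,Y) = ρ·sd(X)·sd(Y) = 0.8·2.3·0.3 = 0.552
var(-3X + 3Y) = (-3)²·var(X) + (3)²·var(Y) + 2·(-3)·(3)·Cov(X,Y)
= 9·5.29 + 9·0.09 + -18·0.552 = 38.484

38.484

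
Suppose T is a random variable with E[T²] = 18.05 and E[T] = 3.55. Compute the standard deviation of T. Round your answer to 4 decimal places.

Var(T) = 18.05 − (3.55)² = 5.4475
σ(T) = √5.4475 ≈ 2.3340

2.3340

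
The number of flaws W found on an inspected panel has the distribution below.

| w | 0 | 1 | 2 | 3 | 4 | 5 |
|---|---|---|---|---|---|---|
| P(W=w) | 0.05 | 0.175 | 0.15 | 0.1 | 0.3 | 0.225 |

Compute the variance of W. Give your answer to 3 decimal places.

2.490

E[W] = (0)(0.05) + (1)(0.175) + (2)(0.15) + (3)(0.1) + (4)(0.3) + (5)(0.225) = 3.1
E[W²] = (0)²(0.05) + (1)²(0.175) + (2)²(0.15) + (3)²(0.1) + (4)²(0.3) + (5)²(0.225) = 12.1
Var(W) = E[W²] − (E[W])² = 12.1 − (3.1)² = 2.49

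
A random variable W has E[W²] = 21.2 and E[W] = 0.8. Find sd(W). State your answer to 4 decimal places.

4.5343

Var(W) = 21.2 − (0.8)² = 20.56
sd(W) = √20.56 ≈ 4.5343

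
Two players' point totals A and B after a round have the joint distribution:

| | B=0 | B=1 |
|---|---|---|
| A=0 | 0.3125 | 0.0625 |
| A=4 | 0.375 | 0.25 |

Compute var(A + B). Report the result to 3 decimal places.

4.402

E[A] = 2.5,  E[B] = 0.3125,  E[AB] = 1
var(A) = 10 − (2.5)² = 3.75;  var(B) = 0.3125 − (0.3125)² = 0.21484375
cov(A,B) = 1 − (2.5)(0.3125) = 0.21875
var(A + B) = (1)²·3.75 + (1)²·0.21484375 + 2·(1)·(1)·0.21875 = 4.40234375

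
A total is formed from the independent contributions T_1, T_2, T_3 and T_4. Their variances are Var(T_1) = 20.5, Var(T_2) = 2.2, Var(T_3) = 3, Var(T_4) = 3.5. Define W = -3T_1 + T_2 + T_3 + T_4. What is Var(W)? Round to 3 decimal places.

193.200

By independence, Var(W) = (-3)²Var(T_1) + (1)²Var(T_2) + (1)²Var(T_3) + (1)²Var(T_4)
= (-3)²·20.5 + (1)²·2.2 + (1)²·3 + (1)²·3.5 = 193.2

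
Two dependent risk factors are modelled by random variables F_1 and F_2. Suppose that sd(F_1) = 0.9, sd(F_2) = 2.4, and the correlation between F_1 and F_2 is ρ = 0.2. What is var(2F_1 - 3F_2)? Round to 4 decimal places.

var(F_1) = (0.9)² = 0.81;  var(F_2) = (2.4)² = 5.76
Cov(F_1,F_2) = ρ·sd(F_1)·sd(F_2) = 0.2·0.9·2.4 = 0.432
var(2F_1 - 3F_2) = (2)²·var(F_1) + (-3)²·var(F_2) + 2·(2)·(-3)·Cov(F_1,F_2)
= 4·0.81 + 9·5.76 + -12·0.432 = 49.896

49.8960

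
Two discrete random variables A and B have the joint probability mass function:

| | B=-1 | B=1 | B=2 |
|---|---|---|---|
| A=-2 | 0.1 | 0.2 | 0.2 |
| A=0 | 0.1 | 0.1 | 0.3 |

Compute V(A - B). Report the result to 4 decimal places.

E[A] = -1,  E[B] = 1.1,  E[AB] = -1
V(A) = 2 − (-1)² = 1;  V(B) = 2.5 − (1.1)² = 1.29
Cov(A,B) = -1 − (-1)(1.1) = 0.1
V(A - B) = (1)²·1 + (-1)²·1.29 + 2·(1)·(-1)·0.1 = 2.09

2.0900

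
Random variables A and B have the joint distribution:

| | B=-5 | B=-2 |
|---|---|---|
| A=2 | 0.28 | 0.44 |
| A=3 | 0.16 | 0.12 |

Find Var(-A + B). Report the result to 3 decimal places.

2.640

E[A] = 2.28,  E[B] = -3.32,  E[AB] = -7.68
Var(A) = 5.4 − (2.28)² = 0.2016;  Var(B) = 13.24 − (-3.32)² = 2.2176
cov(A,B) = -7.68 − (2.28)(-3.32) = -0.1104
Var(-A + B) = (-1)²·0.2016 + (1)²·2.2176 + 2·(-1)·(1)·-0.1104 = 2.64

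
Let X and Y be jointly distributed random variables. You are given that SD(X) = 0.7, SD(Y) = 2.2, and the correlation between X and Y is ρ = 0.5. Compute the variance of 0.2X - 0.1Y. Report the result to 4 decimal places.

Var(X) = (0.7)² = 0.49;  Var(Y) = (2.2)² = 4.84
Cov(X,Y) = ρ·SD(X)·SD(Y) = 0.5·0.7·2.2 = 0.77
Var(0.2X - 0.1Y) = (0.2)²·Var(X) + (-0.1)²·Var(Y) + 2·(0.2)·(-0.1)·Cov(X,Y)
= 0.04·0.49 + 0.01·4.84 + -0.04·0.77 = 0.0372

0.0372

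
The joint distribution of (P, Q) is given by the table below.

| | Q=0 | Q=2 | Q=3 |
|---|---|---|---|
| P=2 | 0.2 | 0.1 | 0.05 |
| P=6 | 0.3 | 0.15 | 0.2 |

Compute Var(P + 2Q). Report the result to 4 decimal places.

11.7900

E[P] = 4.6,  E[Q] = 1.25,  E[PQ] = 6.1
Var(P) = 24.8 − (4.6)² = 3.64;  Var(Q) = 3.25 − (1.25)² = 1.6875
Cov(P,Q) = 6.1 − (4.6)(1.25) = 0.35
Var(P + 2Q) = (1)²·3.64 + (2)²·1.6875 + 2·(1)·(2)·0.35 = 11.79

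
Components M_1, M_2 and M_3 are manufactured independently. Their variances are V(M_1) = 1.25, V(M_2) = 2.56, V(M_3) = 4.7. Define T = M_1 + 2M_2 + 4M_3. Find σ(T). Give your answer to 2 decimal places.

By independence, V(T) = (1)²V(M_1) + (2)²V(M_2) + (4)²V(M_3)
= (1)²·1.25 + (2)²·2.56 + (4)²·4.7 = 86.69
σ(T) = √86.69 ≈ 9.31

9.31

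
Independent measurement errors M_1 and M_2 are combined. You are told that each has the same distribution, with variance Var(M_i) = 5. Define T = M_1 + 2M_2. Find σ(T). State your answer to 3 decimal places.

By independence, Var(T) = (1)²Var(M_1) + (2)²Var(M_2)
= (1)²·5 + (2)²·5 = 25
σ(T) = √25 ≈ 5.000

5.000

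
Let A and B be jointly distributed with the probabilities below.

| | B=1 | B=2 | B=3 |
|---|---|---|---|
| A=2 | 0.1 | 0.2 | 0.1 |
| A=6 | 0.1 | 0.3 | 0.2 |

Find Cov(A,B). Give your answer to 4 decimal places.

E[A] = 4.4,  E[B] = 2.1
E[AB] = 9.4
Cov(A,B) = E[AB] − E[A]E[B] = 9.4 − (4.4)(2.1) = 0.16

0.1600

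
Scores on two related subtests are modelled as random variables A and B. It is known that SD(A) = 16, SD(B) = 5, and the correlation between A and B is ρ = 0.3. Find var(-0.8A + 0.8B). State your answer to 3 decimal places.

var(A) = (16)² = 256;  var(B) = (5)² = 25
cov(A,B) = ρ·SD(A)·SD(B) = 0.3·16·5 = 24
var(-0.8A + 0.8B) = (-0.8)²·var(A) + (0.8)²·var(B) + 2·(-0.8)·(0.8)·cov(A,B)
= 0.64·256 + 0.64·25 + -1.28·24 = 149.12

149.120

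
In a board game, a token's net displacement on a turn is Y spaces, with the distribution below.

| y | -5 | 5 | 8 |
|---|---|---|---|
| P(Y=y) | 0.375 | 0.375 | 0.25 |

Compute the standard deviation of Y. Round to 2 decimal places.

E[Y] = (-5)(0.375) + (5)(0.375) + (8)(0.25) = 2
E[Y²] = (-5)²(0.375) + (5)²(0.375) + (8)²(0.25) = 34.75
var(Y) = E[Y²] − (E[Y])² = 34.75 − (2)² = 30.75
σ(Y) = √30.75 ≈ 5.55

5.55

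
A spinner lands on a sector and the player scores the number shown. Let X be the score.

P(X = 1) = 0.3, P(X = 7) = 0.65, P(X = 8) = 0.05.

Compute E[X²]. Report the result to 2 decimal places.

E[X²] = (1)²(0.3) + (7)²(0.65) + (8)²(0.05) = 35.35

35.35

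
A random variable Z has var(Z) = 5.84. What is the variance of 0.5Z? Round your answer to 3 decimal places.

1.460

var(0.5Z) = (0.5)²·var(Z) = 0.25·5.84 = 1.46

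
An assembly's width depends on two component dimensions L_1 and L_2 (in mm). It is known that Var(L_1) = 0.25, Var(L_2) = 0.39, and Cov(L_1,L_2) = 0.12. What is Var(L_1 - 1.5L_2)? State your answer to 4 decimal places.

Var(L_1 - 1.5L_2) = (1)²·Var(L_1) + (-1.5)²·Var(L_2) + 2·(1)·(-1.5)·Cov(L_1,L_2)
= 1·0.25 + 2.25·0.39 + -3·0.12 = 0.7675

0.7675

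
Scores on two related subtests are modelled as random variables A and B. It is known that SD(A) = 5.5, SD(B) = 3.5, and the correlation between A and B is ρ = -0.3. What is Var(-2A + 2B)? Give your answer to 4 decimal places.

216.2000

Var(A) = (5.5)² = 30.25;  Var(B) = (3.5)² = 12.25
Cov(A,B) = ρ·SD(A)·SD(B) = -0.3·5.5·3.5 = -5.775
Var(-2A + 2B) = (-2)²·Var(A) + (2)²·Var(B) + 2·(-2)·(2)·Cov(A,B)
= 4·30.25 + 4·12.25 + -8·-5.775 = 216.2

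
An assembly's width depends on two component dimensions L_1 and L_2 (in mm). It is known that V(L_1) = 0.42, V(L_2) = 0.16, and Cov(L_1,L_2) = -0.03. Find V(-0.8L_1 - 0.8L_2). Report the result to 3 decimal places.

0.333

V(-0.8L_1 - 0.8L_2) = (-0.8)²·V(L_1) + (-0.8)²·V(L_2) + 2·(-0.8)·(-0.8)·Cov(L_1,L_2)
= 0.64·0.42 + 0.64·0.16 + 1.28·-0.03 = 0.3328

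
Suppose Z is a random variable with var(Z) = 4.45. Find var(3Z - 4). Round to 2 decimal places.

var(3Z - 4) = (3)²·var(Z) = 9·4.45 = 40.05

40.05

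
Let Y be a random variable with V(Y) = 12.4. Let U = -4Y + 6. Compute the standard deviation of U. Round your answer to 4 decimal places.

V(-4Y + 6) = (-4)²·12.4 = 198.4
SD(U) = √198.4 ≈ 14.0855

14.0855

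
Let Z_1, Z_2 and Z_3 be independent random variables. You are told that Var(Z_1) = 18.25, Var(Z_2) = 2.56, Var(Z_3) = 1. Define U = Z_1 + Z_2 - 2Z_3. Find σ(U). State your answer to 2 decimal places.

4.98

By independence, Var(U) = (1)²Var(Z_1) + (1)²Var(Z_2) + (-2)²Var(Z_3)
= (1)²·18.25 + (1)²·2.56 + (-2)²·1 = 24.81
σ(U) = √24.81 ≈ 4.98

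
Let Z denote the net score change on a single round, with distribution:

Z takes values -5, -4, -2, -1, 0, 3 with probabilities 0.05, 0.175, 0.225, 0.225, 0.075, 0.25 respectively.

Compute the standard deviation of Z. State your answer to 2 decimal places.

E[Z] = (-5)(0.05) + (-4)(0.175) + (-2)(0.225) + (-1)(0.225) + (0)(0.075) + (3)(0.25) = -0.875
E[Z²] = (-5)²(0.05) + (-4)²(0.175) + (-2)²(0.225) + (-1)²(0.225) + (0)²(0.075) + (3)²(0.25) = 7.425
Var(Z) = E[Z²] − (E[Z])² = 7.425 − (-0.875)² = 6.659375
SD(Z) = √6.659375 ≈ 2.58

2.58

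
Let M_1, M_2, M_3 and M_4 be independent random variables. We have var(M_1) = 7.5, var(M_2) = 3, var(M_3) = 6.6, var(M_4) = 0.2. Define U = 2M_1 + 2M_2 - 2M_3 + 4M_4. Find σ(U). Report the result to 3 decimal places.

8.462

By independence, var(U) = (2)²var(M_1) + (2)²var(M_2) + (-2)²var(M_3) + (4)²var(M_4)
= (2)²·7.5 + (2)²·3 + (-2)²·6.6 + (4)²·0.2 = 71.6
σ(U) = √71.6 ≈ 8.462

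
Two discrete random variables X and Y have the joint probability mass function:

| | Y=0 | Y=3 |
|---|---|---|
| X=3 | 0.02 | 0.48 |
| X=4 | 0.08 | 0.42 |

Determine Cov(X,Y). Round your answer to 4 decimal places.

-0.0900

E[X] = 3.5,  E[Y] = 2.7
E[XY] = 9.36
Cov(X,Y) = E[XY] − E[X]E[Y] = 9.36 − (3.5)(2.7) = -0.09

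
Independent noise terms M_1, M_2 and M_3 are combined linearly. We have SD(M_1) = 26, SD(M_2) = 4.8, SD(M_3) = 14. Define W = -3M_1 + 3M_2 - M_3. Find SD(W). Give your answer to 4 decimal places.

var(M_1) = 676, var(M_2) = 23.04, var(M_3) = 196
By independence, var(W) = (-3)²var(M_1) + (3)²var(M_2) + (-1)²var(M_3)
= (-3)²·676 + (3)²·23.04 + (-1)²·196 = 6487.36
SD(W) = √6487.36 ≈ 80.5441

80.5441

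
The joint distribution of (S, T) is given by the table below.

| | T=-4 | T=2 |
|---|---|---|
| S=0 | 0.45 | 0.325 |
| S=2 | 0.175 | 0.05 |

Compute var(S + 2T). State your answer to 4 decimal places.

32.7975

E[S] = 0.45,  E[T] = -1.75,  E[ST] = -1.2
var(S) = 0.9 − (0.45)² = 0.6975;  var(T) = 11.5 − (-1.75)² = 8.4375
Cov(S,T) = -1.2 − (0.45)(-1.75) = -0.4125
var(S + 2T) = (1)²·0.6975 + (2)²·8.4375 + 2·(1)·(2)·-0.4125 = 32.7975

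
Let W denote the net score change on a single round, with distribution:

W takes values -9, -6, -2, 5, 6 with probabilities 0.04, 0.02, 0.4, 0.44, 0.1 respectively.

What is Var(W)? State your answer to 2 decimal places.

E[W] = (-9)(0.04) + (-6)(0.02) + (-2)(0.4) + (5)(0.44) + (6)(0.1) = 1.52
E[W²] = (-9)²(0.04) + (-6)²(0.02) + (-2)²(0.4) + (5)²(0.44) + (6)²(0.1) = 20.16
Var(W) = E[W²] − (E[W])² = 20.16 − (1.52)² = 17.8496

17.85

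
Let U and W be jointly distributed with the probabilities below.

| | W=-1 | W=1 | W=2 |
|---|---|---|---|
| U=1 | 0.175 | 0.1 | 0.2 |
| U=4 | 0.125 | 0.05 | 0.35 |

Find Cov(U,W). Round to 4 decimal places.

0.3788

E[U] = 2.575,  E[W] = 0.95
E[UW] = 2.825
Cov(U,W) = E[UW] − E[U]E[W] = 2.825 − (2.575)(0.95) = 0.37875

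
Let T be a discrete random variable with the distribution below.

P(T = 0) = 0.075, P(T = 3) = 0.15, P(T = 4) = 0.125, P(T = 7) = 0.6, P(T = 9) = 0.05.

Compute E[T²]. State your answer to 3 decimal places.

36.800

E[T²] = (0)²(0.075) + (3)²(0.15) + (4)²(0.125) + (7)²(0.6) + (9)²(0.05) = 36.8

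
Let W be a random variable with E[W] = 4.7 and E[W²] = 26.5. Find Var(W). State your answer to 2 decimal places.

Var(W) = 26.5 − (4.7)² = 4.41

4.41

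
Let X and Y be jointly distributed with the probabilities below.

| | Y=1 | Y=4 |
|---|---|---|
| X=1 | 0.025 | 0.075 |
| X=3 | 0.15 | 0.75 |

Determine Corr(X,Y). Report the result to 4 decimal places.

0.0658

E[X] = 2.8,  E[Y] = 3.475
E[XY] = 9.775
cov(X,Y) = E[XY] − E[X]E[Y] = 9.775 − (2.8)(3.475) = 0.045
Var(X) = 0.36,  Var(Y) = 1.299375
ρ = 0.045 / √(0.36·1.299375) ≈ 0.0658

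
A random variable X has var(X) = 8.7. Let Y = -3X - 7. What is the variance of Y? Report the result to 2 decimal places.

78.30

var(-3X - 7) = (-3)²·var(X) = 9·8.7 = 78.3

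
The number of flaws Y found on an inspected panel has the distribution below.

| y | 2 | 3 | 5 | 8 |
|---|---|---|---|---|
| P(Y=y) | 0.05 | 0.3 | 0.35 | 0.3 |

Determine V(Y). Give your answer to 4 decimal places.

E[Y] = (2)(0.05) + (3)(0.3) + (5)(0.35) + (8)(0.3) = 5.15
E[Y²] = (2)²(0.05) + (3)²(0.3) + (5)²(0.35) + (8)²(0.3) = 30.85
V(Y) = E[Y²] − (E[Y])² = 30.85 − (5.15)² = 4.3275

4.3275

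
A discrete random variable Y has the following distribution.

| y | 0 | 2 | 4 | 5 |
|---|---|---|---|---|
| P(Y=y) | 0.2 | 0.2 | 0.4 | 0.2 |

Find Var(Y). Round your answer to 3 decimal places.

E[Y] = (0)(0.2) + (2)(0.2) + (4)(0.4) + (5)(0.2) = 3
E[Y²] = (0)²(0.2) + (2)²(0.2) + (4)²(0.4) + (5)²(0.2) = 12.2
Var(Y) = E[Y²] − (E[Y])² = 12.2 − (3)² = 3.2

3.200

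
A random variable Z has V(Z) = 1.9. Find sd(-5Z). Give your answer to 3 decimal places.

V(-5Z) = (-5)²·1.9 = 47.5
sd(-5Z) = √47.5 ≈ 6.892

6.892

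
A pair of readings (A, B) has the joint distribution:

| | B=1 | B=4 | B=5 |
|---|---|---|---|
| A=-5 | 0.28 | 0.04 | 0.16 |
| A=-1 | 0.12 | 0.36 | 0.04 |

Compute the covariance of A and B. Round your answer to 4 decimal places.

0.8000

E[A] = -2.92,  E[B] = 3
E[AB] = -7.96
cov(A,B) = E[AB] − E[A]E[B] = -7.96 − (-2.92)(3) = 0.8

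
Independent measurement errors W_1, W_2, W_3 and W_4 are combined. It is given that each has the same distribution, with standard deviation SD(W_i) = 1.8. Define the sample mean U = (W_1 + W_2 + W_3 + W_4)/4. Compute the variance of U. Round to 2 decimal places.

Var(W_i) = (1.8)² = 3.24
By independence, Var(U) = (0.25)²Var(W_1) + (0.25)²Var(W_2) + (0.25)²Var(W_3) + (0.25)²Var(W_4)
= (0.25)²·3.24 + (0.25)²·3.24 + (0.25)²·3.24 + (0.25)²·3.24 = 0.81

0.81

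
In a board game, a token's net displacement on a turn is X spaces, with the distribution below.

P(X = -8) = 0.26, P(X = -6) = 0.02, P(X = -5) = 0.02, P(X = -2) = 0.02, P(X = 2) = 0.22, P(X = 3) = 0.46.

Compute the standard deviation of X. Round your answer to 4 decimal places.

E[X] = (-8)(0.26) + (-6)(0.02) + (-5)(0.02) + (-2)(0.02) + (2)(0.22) + (3)(0.46) = -0.52
E[X²] = (-8)²(0.26) + (-6)²(0.02) + (-5)²(0.02) + (-2)²(0.02) + (2)²(0.22) + (3)²(0.46) = 22.96
var(X) = E[X²] − (E[X])² = 22.96 − (-0.52)² = 22.6896
sd(X) = √22.6896 ≈ 4.7634

4.7634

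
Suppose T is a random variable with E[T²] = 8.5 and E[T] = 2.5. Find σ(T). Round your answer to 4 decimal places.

1.5000

V(T) = 8.5 − (2.5)² = 2.25
σ(T) = √2.25 ≈ 1.5000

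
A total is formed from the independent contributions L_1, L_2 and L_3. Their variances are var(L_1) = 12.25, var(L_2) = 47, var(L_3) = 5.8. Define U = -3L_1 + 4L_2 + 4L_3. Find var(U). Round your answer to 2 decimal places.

By independence, var(U) = (-3)²var(L_1) + (4)²var(L_2) + (4)²var(L_3)
= (-3)²·12.25 + (4)²·47 + (4)²·5.8 = 955.05

955.05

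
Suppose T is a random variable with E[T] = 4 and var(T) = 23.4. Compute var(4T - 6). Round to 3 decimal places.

var(4T - 6) = (4)²·var(T) = 16·23.4 = 374.4

374.400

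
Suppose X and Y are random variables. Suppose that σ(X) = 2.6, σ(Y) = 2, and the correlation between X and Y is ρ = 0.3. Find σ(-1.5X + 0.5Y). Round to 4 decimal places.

Var(X) = (2.6)² = 6.76;  Var(Y) = (2)² = 4
Cov(X,Y) = ρ·σ(X)·σ(Y) = 0.3·2.6·2 = 1.56
Var(-1.5X + 0.5Y) = (-1.5)²·Var(X) + (0.5)²·Var(Y) + 2·(-1.5)·(0.5)·Cov(X,Y)
= 2.25·6.76 + 0.25·4 + -1.5·1.56 = 13.87
σ(-1.5X + 0.5Y) = √13.87 ≈ 3.7242

3.7242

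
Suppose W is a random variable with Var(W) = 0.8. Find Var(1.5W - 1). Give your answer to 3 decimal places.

1.800

Var(1.5W - 1) = (1.5)²·Var(W) = 2.25·0.8 = 1.8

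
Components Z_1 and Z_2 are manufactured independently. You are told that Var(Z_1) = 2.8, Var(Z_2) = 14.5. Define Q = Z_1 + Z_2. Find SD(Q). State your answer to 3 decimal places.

4.159

By independence, Var(Q) = (1)²Var(Z_1) + (1)²Var(Z_2)
= (1)²·2.8 + (1)²·14.5 = 17.3
SD(Q) = √17.3 ≈ 4.159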